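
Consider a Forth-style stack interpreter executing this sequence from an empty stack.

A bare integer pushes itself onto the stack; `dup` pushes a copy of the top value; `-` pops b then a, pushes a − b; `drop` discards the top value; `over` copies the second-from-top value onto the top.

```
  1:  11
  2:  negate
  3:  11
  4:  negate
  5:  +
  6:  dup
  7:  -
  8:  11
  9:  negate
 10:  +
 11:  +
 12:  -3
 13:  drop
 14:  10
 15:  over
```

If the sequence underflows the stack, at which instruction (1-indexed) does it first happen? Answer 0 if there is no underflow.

11     → [11]
negate → [-11]
11     → [-11, 11]
negate → [-11, -11]
+      → [-22]
dup    → [-22, -22]
-      → [0]
11     → [0, 11]
negate → [0, -11]
+      → [-11]
+  — needs 2 operands, stack has 1 → underflow

11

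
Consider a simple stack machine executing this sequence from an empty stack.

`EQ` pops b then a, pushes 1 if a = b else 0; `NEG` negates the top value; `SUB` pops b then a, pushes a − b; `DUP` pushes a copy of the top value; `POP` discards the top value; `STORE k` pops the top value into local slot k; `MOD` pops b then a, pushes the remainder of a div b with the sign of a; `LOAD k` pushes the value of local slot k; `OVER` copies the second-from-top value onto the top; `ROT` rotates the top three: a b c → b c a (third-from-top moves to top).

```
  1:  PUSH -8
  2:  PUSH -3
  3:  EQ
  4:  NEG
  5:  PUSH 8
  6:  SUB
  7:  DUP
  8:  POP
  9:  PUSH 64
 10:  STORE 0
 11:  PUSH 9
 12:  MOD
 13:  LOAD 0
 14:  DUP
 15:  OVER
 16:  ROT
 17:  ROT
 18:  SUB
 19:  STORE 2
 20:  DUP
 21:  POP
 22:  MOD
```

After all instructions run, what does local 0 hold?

PUSH -8 -> [-8]
PUSH -3 -> [-8, -3]
EQ      -> [0]
NEG     -> [0]
PUSH 8  -> [0, 8]
SUB     -> [-8]
DUP     -> [-8, -8]
POP     -> [-8]
PUSH 64 -> [-8, 64]
STORE 0 -> [-8]
PUSH 9  -> [-8, 9]
MOD     -> [-8]
LOAD 0  -> [-8, 64]
DUP     -> [-8, 64, 64]
OVER    -> [-8, 64, 64, 64]
ROT     -> [-8, 64, 64, 64]
ROT     -> [-8, 64, 64, 64]
SUB     -> [-8, 64, 0]
STORE 2 -> [-8, 64]
DUP     -> [-8, 64, 64]
POP     -> [-8, 64]
MOD     -> [-8]

64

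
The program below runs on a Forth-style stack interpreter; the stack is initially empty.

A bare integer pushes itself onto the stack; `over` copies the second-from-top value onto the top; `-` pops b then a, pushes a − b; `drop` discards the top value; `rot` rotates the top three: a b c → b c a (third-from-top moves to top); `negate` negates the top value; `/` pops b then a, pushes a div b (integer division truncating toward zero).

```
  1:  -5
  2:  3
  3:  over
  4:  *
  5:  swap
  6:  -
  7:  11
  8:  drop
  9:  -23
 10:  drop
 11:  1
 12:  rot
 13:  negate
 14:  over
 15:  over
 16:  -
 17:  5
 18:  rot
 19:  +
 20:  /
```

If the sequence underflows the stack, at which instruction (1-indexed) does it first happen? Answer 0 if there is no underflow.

12

-5    -5
3     -5 3
over  -5 3 -5
*     -5 -15
swap  -15 -5
-     -10
11    -10 11
drop  -10
-23   -10 -23
drop  -10
1     -10 1
rot  — needs 3 operands, stack has 2 → underflow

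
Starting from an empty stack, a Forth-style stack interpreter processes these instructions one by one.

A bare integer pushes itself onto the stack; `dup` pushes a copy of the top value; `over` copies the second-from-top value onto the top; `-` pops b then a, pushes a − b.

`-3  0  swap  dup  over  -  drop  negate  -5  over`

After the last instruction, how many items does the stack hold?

-3     -> [-3]
0      -> [-3, 0]
swap   -> [0, -3]
dup    -> [0, -3, -3]
over   -> [0, -3, -3, -3]
-      -> [0, -3, 0]
drop   -> [0, -3]
negate -> [0, 3]
-5     -> [0, 3, -5]
over   -> [0, 3, -5, 3]

4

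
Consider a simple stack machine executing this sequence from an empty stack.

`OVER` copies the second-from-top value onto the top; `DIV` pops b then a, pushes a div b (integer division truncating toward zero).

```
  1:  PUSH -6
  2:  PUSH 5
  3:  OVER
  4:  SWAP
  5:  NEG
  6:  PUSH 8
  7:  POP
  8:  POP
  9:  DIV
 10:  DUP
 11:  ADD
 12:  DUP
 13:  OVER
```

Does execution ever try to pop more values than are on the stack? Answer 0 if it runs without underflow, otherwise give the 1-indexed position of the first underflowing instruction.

0

PUSH -6 → [-6]
PUSH 5  → [-6, 5]
OVER    → [-6, 5, -6]
SWAP    → [-6, -6, 5]
NEG     → [-6, -6, -5]
PUSH 8  → [-6, -6, -5, 8]
POP     → [-6, -6, -5]
POP     → [-6, -6]
DIV     → [1]
DUP     → [1, 1]
ADD     → [2]
DUP     → [2, 2]
OVER    → [2, 2, 2]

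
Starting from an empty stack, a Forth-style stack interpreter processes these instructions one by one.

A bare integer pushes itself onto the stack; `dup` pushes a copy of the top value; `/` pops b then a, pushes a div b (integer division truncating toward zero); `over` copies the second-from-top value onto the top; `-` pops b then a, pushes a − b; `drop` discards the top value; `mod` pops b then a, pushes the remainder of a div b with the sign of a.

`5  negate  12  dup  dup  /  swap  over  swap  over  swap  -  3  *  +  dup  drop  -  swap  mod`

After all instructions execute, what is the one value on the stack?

3

5      : 5
negate : -5
12     : -5 12
dup    : -5 12 12
dup    : -5 12 12 12
/      : -5 12 1
swap   : -5 1 12
over   : -5 1 12 1
swap   : -5 1 1 12
over   : -5 1 1 12 1
swap   : -5 1 1 1 12
-      : -5 1 1 -11
3      : -5 1 1 -11 3
*      : -5 1 1 -33
+      : -5 1 -32
dup    : -5 1 -32 -32
drop   : -5 1 -32
-      : -5 33
swap   : 33 -5
mod    : 3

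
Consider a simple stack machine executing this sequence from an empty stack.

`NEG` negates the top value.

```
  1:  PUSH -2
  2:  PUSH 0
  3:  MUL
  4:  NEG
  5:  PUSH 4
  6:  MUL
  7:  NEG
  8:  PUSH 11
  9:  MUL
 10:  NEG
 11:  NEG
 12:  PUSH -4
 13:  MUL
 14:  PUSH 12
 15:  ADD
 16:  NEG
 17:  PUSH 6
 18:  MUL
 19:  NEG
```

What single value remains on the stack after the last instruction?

PUSH -2 : -2
PUSH 0  : -2 0
MUL     : 0
NEG     : 0
PUSH 4  : 0 4
MUL     : 0
NEG     : 0
PUSH 11 : 0 11
MUL     : 0
NEG     : 0
NEG     : 0
PUSH -4 : 0 -4
MUL     : 0
PUSH 12 : 0 12
ADD     : 12
NEG     : -12
PUSH 6  : -12 6
MUL     : -72
NEG     : 72

72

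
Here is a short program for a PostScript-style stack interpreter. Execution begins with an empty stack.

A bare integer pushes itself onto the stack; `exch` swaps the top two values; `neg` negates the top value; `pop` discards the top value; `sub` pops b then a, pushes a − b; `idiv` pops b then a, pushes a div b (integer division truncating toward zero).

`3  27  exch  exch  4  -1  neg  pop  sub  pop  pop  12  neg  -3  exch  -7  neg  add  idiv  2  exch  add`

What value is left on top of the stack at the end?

2

3    → 3
27   → 3 27
exch → 27 3
exch → 3 27
4    → 3 27 4
-1   → 3 27 4 -1
neg  → 3 27 4 1
pop  → 3 27 4
sub  → 3 23
pop  → 3
pop  → (empty)
12   → 12
neg  → -12
-3   → -12 -3
exch → -3 -12
-7   → -3 -12 -7
neg  → -3 -12 7
add  → -3 -5
idiv → 0
2    → 0 2
exch → 2 0
add  → 2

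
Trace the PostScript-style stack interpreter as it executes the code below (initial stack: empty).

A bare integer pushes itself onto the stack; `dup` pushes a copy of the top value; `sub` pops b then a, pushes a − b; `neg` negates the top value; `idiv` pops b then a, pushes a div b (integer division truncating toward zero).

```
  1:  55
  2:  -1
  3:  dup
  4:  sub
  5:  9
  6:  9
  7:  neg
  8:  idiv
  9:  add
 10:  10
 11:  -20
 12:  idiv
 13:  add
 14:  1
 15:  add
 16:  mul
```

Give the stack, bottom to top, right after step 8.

55   : 55
-1   : 55 -1
dup  : 55 -1 -1
sub  : 55 0
9    : 55 0 9
9    : 55 0 9 9
neg  : 55 0 9 -9
idiv : 55 0 -1

[55, 0, -1]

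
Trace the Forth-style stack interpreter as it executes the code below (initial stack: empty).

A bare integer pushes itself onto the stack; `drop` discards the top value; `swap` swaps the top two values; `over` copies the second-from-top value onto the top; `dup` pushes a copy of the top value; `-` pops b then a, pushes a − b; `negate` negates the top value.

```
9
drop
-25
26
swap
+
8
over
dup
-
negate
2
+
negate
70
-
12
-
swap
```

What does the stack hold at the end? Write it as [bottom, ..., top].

[1, -84, 8]

9      -> [9]
drop   -> []
-25    -> [-25]
26     -> [-25, 26]
swap   -> [26, -25]
+      -> [1]
8      -> [1, 8]
over   -> [1, 8, 1]
dup    -> [1, 8, 1, 1]
-      -> [1, 8, 0]
negate -> [1, 8, 0]
2      -> [1, 8, 0, 2]
+      -> [1, 8, 2]
negate -> [1, 8, -2]
70     -> [1, 8, -2, 70]
-      -> [1, 8, -72]
12     -> [1, 8, -72, 12]
-      -> [1, 8, -84]
swap   -> [1, -84, 8]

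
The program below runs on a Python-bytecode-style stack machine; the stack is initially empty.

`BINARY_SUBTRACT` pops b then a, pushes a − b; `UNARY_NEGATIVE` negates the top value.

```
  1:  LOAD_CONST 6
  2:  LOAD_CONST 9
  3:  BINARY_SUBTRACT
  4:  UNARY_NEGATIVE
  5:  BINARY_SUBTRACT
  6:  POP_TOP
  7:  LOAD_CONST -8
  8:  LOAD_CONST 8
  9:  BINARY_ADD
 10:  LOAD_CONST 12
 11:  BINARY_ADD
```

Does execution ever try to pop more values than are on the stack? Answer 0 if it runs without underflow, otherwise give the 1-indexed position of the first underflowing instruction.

LOAD_CONST 6    : 6
LOAD_CONST 9    : 6 9
BINARY_SUBTRACT : -3
UNARY_NEGATIVE  : 3
BINARY_SUBTRACT  — needs 2 operands, stack has 1 → underflow

5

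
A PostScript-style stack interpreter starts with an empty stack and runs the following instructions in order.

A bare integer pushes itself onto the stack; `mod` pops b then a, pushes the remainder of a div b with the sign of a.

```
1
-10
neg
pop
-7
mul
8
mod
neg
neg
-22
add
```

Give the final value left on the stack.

1    [1]
-10  [1, -10]
neg  [1, 10]
pop  [1]
-7   [1, -7]
mul  [-7]
8    [-7, 8]
mod  [-7]
neg  [7]
neg  [-7]
-22  [-7, -22]
add  [-29]

-29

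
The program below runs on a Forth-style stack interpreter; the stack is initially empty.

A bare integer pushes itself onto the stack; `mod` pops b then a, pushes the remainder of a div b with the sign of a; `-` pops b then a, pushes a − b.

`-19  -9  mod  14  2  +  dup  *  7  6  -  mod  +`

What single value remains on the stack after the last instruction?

-1

-19  [-19]
-9   [-19, -9]
mod  [-1]
14   [-1, 14]
2    [-1, 14, 2]
+    [-1, 16]
dup  [-1, 16, 16]
*    [-1, 256]
7    [-1, 256, 7]
6    [-1, 256, 7, 6]
-    [-1, 256, 1]
mod  [-1, 0]
+    [-1]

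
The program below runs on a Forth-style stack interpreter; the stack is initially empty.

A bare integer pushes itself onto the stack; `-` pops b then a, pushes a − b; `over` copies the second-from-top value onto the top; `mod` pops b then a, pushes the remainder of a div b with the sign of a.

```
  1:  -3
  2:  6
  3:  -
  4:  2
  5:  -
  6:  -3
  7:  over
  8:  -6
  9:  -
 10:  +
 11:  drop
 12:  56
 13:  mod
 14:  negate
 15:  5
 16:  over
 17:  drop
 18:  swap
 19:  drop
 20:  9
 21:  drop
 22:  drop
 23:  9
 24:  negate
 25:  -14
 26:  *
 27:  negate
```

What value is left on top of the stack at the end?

-126

-3     → [-3]
6      → [-3, 6]
-      → [-9]
2      → [-9, 2]
-      → [-11]
-3     → [-11, -3]
over   → [-11, -3, -11]
-6     → [-11, -3, -11, -6]
-      → [-11, -3, -5]
+      → [-11, -8]
drop   → [-11]
56     → [-11, 56]
mod    → [-11]
negate → [11]
5      → [11, 5]
over   → [11, 5, 11]
drop   → [11, 5]
swap   → [5, 11]
drop   → [5]
9      → [5, 9]
drop   → [5]
drop   → []
9      → [9]
negate → [-9]
-14    → [-9, -14]
*      → [126]
negate → [-126]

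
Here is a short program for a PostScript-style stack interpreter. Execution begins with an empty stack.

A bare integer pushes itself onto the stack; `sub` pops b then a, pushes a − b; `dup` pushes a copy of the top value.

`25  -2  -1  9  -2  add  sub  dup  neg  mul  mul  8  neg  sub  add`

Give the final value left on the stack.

25  : [25]
-2  : [25, -2]
-1  : [25, -2, -1]
9   : [25, -2, -1, 9]
-2  : [25, -2, -1, 9, -2]
add : [25, -2, -1, 7]
sub : [25, -2, -8]
dup : [25, -2, -8, -8]
neg : [25, -2, -8, 8]
mul : [25, -2, -64]
mul : [25, 128]
8   : [25, 128, 8]
neg : [25, 128, -8]
sub : [25, 136]
add : [161]

161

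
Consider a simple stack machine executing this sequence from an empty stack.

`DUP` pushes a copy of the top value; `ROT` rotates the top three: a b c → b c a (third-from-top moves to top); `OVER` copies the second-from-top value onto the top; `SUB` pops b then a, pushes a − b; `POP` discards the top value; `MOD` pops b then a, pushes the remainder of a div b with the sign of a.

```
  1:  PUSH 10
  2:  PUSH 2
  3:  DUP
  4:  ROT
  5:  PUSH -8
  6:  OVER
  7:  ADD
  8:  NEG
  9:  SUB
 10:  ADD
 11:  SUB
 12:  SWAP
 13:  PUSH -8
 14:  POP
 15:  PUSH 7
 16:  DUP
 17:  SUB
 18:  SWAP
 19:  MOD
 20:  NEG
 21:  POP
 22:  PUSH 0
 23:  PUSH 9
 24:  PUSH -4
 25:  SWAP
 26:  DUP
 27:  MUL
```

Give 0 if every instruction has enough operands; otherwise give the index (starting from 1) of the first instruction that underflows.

12

PUSH 10 → 10
PUSH 2  → 10 2
DUP     → 10 2 2
ROT     → 2 2 10
PUSH -8 → 2 2 10 -8
OVER    → 2 2 10 -8 10
ADD     → 2 2 10 2
NEG     → 2 2 10 -2
SUB     → 2 2 12
ADD     → 2 14
SUB     → -12
SWAP  — needs 2 operands, stack has 1 → underflow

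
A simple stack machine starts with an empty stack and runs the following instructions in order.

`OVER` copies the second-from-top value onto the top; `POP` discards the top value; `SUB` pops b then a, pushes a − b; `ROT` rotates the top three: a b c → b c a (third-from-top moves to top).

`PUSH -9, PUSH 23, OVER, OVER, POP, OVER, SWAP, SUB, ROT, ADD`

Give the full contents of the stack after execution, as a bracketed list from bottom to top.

PUSH -9 -> -9
PUSH 23 -> -9 23
OVER    -> -9 23 -9
OVER    -> -9 23 -9 23
POP     -> -9 23 -9
OVER    -> -9 23 -9 23
SWAP    -> -9 23 23 -9
SUB     -> -9 23 32
ROT     -> 23 32 -9
ADD     -> 23 23

[23, 23]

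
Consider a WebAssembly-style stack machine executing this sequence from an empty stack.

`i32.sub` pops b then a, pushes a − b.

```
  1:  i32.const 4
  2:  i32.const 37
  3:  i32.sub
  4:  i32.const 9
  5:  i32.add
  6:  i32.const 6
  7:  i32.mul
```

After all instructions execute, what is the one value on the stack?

-144

i32.const 4  → 4
i32.const 37 → 4 37
i32.sub      → -33
i32.const 9  → -33 9
i32.add      → -24
i32.const 6  → -24 6
i32.mul      → -144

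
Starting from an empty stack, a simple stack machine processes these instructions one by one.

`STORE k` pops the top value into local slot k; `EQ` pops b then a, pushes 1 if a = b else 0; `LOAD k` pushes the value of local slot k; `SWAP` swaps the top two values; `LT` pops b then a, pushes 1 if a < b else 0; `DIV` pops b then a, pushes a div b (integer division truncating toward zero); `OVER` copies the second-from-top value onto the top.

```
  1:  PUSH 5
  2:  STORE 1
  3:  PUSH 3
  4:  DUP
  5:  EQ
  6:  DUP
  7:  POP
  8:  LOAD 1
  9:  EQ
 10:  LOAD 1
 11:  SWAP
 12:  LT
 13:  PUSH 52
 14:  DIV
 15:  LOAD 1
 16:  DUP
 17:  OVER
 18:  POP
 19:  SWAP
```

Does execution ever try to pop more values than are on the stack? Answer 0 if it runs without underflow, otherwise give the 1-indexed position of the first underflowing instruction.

PUSH 5  : 5
STORE 1 : (empty)
PUSH 3  : 3
DUP     : 3 3
EQ      : 1
DUP     : 1 1
POP     : 1
LOAD 1  : 1 5
EQ      : 0
LOAD 1  : 0 5
SWAP    : 5 0
LT      : 0
PUSH 52 : 0 52
DIV     : 0
LOAD 1  : 0 5
DUP     : 0 5 5
OVER    : 0 5 5 5
POP     : 0 5 5
SWAP    : 0 5 5

0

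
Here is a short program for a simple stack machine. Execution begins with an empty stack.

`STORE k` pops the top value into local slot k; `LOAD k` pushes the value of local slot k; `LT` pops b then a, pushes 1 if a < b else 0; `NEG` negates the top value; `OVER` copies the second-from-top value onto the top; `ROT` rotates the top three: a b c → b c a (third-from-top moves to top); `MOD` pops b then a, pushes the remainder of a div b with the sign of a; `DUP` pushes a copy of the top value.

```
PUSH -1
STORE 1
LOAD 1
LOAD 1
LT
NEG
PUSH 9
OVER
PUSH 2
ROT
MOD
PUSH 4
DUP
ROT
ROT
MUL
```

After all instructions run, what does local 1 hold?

-1

PUSH -1 : [-1]
STORE 1 : []
LOAD 1  : [-1]
LOAD 1  : [-1, -1]
LT      : [0]
NEG     : [0]
PUSH 9  : [0, 9]
OVER    : [0, 9, 0]
PUSH 2  : [0, 9, 0, 2]
ROT     : [0, 0, 2, 9]
MOD     : [0, 0, 2]
PUSH 4  : [0, 0, 2, 4]
DUP     : [0, 0, 2, 4, 4]
ROT     : [0, 0, 4, 4, 2]
ROT     : [0, 0, 4, 2, 4]
MUL     : [0, 0, 4, 8]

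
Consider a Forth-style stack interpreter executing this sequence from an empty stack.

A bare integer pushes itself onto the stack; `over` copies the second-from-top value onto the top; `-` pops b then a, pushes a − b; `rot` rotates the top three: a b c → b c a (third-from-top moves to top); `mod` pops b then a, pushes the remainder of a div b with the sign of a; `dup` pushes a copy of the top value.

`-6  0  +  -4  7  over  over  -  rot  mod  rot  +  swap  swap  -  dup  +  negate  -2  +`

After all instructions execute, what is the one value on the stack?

-34

-6      [-6]
0       [-6, 0]
+       [-6]
-4      [-6, -4]
7       [-6, -4, 7]
over    [-6, -4, 7, -4]
over    [-6, -4, 7, -4, 7]
-       [-6, -4, 7, -11]
rot     [-6, 7, -11, -4]
mod     [-6, 7, -3]
rot     [7, -3, -6]
+       [7, -9]
swap    [-9, 7]
swap    [7, -9]
-       [16]
dup     [16, 16]
+       [32]
negate  [-32]
-2      [-32, -2]
+       [-34]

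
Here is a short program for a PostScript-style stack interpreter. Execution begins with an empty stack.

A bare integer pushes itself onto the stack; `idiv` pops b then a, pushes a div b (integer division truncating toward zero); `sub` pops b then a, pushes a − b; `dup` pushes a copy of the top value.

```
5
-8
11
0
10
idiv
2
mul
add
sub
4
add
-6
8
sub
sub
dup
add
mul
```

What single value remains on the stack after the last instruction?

5     5
-8    5 -8
11    5 -8 11
0     5 -8 11 0
10    5 -8 11 0 10
idiv  5 -8 11 0
2     5 -8 11 0 2
mul   5 -8 11 0
add   5 -8 11
sub   5 -19
4     5 -19 4
add   5 -15
-6    5 -15 -6
8     5 -15 -6 8
sub   5 -15 -14
sub   5 -1
dup   5 -1 -1
add   5 -2
mul   -10

-10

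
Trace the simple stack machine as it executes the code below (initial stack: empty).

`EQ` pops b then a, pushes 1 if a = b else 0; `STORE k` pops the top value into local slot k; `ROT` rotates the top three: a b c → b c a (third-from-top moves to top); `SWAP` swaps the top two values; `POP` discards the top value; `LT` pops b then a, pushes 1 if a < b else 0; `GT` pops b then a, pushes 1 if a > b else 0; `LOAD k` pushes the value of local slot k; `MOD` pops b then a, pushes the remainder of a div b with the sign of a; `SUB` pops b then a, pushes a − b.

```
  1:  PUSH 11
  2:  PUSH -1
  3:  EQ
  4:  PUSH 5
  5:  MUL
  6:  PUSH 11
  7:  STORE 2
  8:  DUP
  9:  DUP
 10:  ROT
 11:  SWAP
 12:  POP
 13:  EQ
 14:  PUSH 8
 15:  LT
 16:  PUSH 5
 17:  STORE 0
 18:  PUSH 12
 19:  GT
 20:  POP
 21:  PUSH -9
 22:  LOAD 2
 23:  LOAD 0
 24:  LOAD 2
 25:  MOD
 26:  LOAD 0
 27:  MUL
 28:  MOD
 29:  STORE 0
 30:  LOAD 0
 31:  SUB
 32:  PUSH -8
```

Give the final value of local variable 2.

PUSH 11 → 11
PUSH -1 → 11 -1
EQ      → 0
PUSH 5  → 0 5
MUL     → 0
PUSH 11 → 0 11
STORE 2 → 0
DUP     → 0 0
DUP     → 0 0 0
ROT     → 0 0 0
SWAP    → 0 0 0
POP     → 0 0
EQ      → 1
PUSH 8  → 1 8
LT      → 1
PUSH 5  → 1 5
STORE 0 → 1
PUSH 12 → 1 12
GT      → 0
POP     → (empty)
PUSH -9 → -9
LOAD 2  → -9 11
LOAD 0  → -9 11 5
LOAD 2  → -9 11 5 11
MOD     → -9 11 5
LOAD 0  → -9 11 5 5
MUL     → -9 11 25
MOD     → -9 11
STORE 0 → -9
LOAD 0  → -9 11
SUB     → -20
PUSH -8 → -20 -8

11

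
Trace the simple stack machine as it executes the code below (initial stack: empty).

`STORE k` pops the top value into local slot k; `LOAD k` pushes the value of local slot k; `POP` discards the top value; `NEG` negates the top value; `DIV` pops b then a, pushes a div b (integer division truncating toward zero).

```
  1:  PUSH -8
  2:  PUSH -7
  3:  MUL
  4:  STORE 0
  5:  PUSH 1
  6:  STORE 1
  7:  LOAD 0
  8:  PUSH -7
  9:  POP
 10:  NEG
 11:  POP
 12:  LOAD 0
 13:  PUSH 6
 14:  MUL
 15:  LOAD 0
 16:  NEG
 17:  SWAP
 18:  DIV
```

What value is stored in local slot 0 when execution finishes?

56

PUSH -8  -8
PUSH -7  -8 -7
MUL      56
STORE 0  (empty)
PUSH 1   1
STORE 1  (empty)
LOAD 0   56
PUSH -7  56 -7
POP      56
NEG      -56
POP      (empty)
LOAD 0   56
PUSH 6   56 6
MUL      336
LOAD 0   336 56
NEG      336 -56
SWAP     -56 336
DIV      0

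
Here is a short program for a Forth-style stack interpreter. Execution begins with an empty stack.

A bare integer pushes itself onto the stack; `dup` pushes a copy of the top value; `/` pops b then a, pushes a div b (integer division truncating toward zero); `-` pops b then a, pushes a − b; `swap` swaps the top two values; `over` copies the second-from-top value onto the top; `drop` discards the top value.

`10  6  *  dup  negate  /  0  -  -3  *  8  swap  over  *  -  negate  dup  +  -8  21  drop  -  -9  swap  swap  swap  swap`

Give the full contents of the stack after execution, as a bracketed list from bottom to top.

[40, -9]

10     → [10]
6      → [10, 6]
*      → [60]
dup    → [60, 60]
negate → [60, -60]
/      → [-1]
0      → [-1, 0]
-      → [-1]
-3     → [-1, -3]
*      → [3]
8      → [3, 8]
swap   → [8, 3]
over   → [8, 3, 8]
*      → [8, 24]
-      → [-16]
negate → [16]
dup    → [16, 16]
+      → [32]
-8     → [32, -8]
21     → [32, -8, 21]
drop   → [32, -8]
-      → [40]
-9     → [40, -9]
swap   → [-9, 40]
swap   → [40, -9]
swap   → [-9, 40]
swap   → [40, -9]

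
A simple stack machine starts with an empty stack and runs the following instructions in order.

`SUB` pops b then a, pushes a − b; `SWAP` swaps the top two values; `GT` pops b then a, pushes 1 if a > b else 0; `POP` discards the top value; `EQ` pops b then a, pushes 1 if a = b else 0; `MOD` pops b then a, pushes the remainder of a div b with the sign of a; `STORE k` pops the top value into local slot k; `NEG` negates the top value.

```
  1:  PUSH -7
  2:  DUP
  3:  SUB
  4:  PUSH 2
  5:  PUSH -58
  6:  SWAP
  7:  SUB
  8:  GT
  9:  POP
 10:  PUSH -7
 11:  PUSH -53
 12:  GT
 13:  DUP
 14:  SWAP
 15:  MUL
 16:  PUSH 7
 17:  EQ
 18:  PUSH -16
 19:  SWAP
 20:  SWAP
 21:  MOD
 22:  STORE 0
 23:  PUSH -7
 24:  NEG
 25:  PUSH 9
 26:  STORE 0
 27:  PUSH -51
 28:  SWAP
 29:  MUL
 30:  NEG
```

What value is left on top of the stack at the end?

PUSH -7  : [-7]
DUP      : [-7, -7]
SUB      : [0]
PUSH 2   : [0, 2]
PUSH -58 : [0, 2, -58]
SWAP     : [0, -58, 2]
SUB      : [0, -60]
GT       : [1]
POP      : []
PUSH -7  : [-7]
PUSH -53 : [-7, -53]
GT       : [1]
DUP      : [1, 1]
SWAP     : [1, 1]
MUL      : [1]
PUSH 7   : [1, 7]
EQ       : [0]
PUSH -16 : [0, -16]
SWAP     : [-16, 0]
SWAP     : [0, -16]
MOD      : [0]
STORE 0  : []
PUSH -7  : [-7]
NEG      : [7]
PUSH 9   : [7, 9]
STORE 0  : [7]
PUSH -51 : [7, -51]
SWAP     : [-51, 7]
MUL      : [-357]
NEG      : [357]

357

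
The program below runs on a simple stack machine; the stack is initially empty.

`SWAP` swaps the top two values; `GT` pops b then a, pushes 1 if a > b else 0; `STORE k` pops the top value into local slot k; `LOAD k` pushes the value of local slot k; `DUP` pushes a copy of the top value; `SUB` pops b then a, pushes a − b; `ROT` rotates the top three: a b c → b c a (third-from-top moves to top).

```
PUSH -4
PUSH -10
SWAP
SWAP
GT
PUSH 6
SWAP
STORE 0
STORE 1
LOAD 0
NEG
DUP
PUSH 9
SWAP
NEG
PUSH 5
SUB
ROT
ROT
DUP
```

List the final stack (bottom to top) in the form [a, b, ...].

[-4, -1, 9, 9]

PUSH -4  → -4
PUSH -10 → -4 -10
SWAP     → -10 -4
SWAP     → -4 -10
GT       → 1
PUSH 6   → 1 6
SWAP     → 6 1
STORE 0  → 6
STORE 1  → (empty)
LOAD 0   → 1
NEG      → -1
DUP      → -1 -1
PUSH 9   → -1 -1 9
SWAP     → -1 9 -1
NEG      → -1 9 1
PUSH 5   → -1 9 1 5
SUB      → -1 9 -4
ROT      → 9 -4 -1
ROT      → -4 -1 9
DUP      → -4 -1 9 9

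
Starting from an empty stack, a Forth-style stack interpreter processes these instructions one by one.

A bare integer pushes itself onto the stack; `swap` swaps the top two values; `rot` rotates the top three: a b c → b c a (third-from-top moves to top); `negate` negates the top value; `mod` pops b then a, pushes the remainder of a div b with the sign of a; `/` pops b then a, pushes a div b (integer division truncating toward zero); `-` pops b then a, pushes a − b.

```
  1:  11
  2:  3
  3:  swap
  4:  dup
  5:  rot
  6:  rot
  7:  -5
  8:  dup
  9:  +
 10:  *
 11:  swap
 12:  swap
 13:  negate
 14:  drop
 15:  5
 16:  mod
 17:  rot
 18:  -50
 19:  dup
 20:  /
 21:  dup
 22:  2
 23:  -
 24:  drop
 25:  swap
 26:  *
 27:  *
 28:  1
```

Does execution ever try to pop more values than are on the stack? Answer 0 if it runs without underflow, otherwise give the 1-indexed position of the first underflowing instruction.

17

11     → [11]
3      → [11, 3]
swap   → [3, 11]
dup    → [3, 11, 11]
rot    → [11, 11, 3]
rot    → [11, 3, 11]
-5     → [11, 3, 11, -5]
dup    → [11, 3, 11, -5, -5]
+      → [11, 3, 11, -10]
*      → [11, 3, -110]
swap   → [11, -110, 3]
swap   → [11, 3, -110]
negate → [11, 3, 110]
drop   → [11, 3]
5      → [11, 3, 5]
mod    → [11, 3]
rot  — needs 3 operands, stack has 2 → underflow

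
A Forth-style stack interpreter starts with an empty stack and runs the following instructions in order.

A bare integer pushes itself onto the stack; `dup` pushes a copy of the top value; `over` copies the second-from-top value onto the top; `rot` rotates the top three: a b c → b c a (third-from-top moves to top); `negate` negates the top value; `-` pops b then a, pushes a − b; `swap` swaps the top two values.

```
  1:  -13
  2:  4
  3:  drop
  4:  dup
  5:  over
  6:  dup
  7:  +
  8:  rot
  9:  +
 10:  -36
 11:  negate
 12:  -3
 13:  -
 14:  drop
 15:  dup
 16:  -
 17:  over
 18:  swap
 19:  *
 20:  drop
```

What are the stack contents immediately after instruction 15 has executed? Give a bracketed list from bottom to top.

[-13, -39, -39]

-13    → -13
4      → -13 4
drop   → -13
dup    → -13 -13
over   → -13 -13 -13
dup    → -13 -13 -13 -13
+      → -13 -13 -26
rot    → -13 -26 -13
+      → -13 -39
-36    → -13 -39 -36
negate → -13 -39 36
-3     → -13 -39 36 -3
-      → -13 -39 39
drop   → -13 -39
dup    → -13 -39 -39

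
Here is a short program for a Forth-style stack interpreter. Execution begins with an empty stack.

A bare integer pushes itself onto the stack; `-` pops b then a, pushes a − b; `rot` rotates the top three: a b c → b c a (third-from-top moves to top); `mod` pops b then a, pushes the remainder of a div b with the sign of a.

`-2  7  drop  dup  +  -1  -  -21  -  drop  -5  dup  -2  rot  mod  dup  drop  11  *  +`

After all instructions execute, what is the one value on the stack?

-27

-2   → -2
7    → -2 7
drop → -2
dup  → -2 -2
+    → -4
-1   → -4 -1
-    → -3
-21  → -3 -21
-    → 18
drop → (empty)
-5   → -5
dup  → -5 -5
-2   → -5 -5 -2
rot  → -5 -2 -5
mod  → -5 -2
dup  → -5 -2 -2
drop → -5 -2
11   → -5 -2 11
*    → -5 -22
+    → -27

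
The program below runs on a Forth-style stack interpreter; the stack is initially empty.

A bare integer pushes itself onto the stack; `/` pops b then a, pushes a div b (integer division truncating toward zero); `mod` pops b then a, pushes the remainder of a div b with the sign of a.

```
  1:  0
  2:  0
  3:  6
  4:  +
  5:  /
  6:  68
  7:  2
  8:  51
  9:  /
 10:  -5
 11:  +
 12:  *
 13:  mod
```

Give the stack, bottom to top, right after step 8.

[0, 68, 2, 51]

0  -> [0]
0  -> [0, 0]
6  -> [0, 0, 6]
+  -> [0, 6]
/  -> [0]
68 -> [0, 68]
2  -> [0, 68, 2]
51 -> [0, 68, 2, 51]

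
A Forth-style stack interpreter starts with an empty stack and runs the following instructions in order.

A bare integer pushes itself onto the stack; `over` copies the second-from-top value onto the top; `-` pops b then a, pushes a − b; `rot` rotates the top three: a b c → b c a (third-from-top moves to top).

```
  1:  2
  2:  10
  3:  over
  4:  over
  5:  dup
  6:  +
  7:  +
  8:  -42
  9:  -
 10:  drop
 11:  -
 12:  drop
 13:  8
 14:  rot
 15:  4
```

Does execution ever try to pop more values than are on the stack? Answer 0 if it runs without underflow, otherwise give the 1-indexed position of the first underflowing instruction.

2    : [2]
10   : [2, 10]
over : [2, 10, 2]
over : [2, 10, 2, 10]
dup  : [2, 10, 2, 10, 10]
+    : [2, 10, 2, 20]
+    : [2, 10, 22]
-42  : [2, 10, 22, -42]
-    : [2, 10, 64]
drop : [2, 10]
-    : [-8]
drop : []
8    : [8]
rot  — needs 3 operands, stack has 1 → underflow

14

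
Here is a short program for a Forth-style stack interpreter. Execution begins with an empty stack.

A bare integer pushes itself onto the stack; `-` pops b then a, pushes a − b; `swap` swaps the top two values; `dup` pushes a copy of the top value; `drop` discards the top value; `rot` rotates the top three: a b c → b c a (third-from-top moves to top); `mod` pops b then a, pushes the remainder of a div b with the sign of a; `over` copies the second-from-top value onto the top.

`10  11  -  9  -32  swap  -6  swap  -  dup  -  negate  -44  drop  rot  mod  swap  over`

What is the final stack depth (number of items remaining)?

10     -> 10
11     -> 10 11
-      -> -1
9      -> -1 9
-32    -> -1 9 -32
swap   -> -1 -32 9
-6     -> -1 -32 9 -6
swap   -> -1 -32 -6 9
-      -> -1 -32 -15
dup    -> -1 -32 -15 -15
-      -> -1 -32 0
negate -> -1 -32 0
-44    -> -1 -32 0 -44
drop   -> -1 -32 0
rot    -> -32 0 -1
mod    -> -32 0
swap   -> 0 -32
over   -> 0 -32 0

3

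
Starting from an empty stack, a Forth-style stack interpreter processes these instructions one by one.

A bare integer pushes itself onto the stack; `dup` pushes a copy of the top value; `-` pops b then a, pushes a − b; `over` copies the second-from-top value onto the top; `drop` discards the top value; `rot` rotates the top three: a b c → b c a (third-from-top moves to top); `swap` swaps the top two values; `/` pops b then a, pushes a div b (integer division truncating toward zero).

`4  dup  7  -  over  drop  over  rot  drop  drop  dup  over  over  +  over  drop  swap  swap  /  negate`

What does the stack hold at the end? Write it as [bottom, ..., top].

4      → [4]
dup    → [4, 4]
7      → [4, 4, 7]
-      → [4, -3]
over   → [4, -3, 4]
drop   → [4, -3]
over   → [4, -3, 4]
rot    → [-3, 4, 4]
drop   → [-3, 4]
drop   → [-3]
dup    → [-3, -3]
over   → [-3, -3, -3]
over   → [-3, -3, -3, -3]
+      → [-3, -3, -6]
over   → [-3, -3, -6, -3]
drop   → [-3, -3, -6]
swap   → [-3, -6, -3]
swap   → [-3, -3, -6]
/      → [-3, 0]
negate → [-3, 0]

[-3, 0]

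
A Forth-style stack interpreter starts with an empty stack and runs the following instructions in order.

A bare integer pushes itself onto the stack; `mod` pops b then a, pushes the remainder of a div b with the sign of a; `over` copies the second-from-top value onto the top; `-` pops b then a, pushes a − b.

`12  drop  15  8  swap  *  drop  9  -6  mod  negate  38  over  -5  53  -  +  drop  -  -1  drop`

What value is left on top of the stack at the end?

12     : [12]
drop   : []
15     : [15]
8      : [15, 8]
swap   : [8, 15]
*      : [120]
drop   : []
9      : [9]
-6     : [9, -6]
mod    : [3]
negate : [-3]
38     : [-3, 38]
over   : [-3, 38, -3]
-5     : [-3, 38, -3, -5]
53     : [-3, 38, -3, -5, 53]
-      : [-3, 38, -3, -58]
+      : [-3, 38, -61]
drop   : [-3, 38]
-      : [-41]
-1     : [-41, -1]
drop   : [-41]

-41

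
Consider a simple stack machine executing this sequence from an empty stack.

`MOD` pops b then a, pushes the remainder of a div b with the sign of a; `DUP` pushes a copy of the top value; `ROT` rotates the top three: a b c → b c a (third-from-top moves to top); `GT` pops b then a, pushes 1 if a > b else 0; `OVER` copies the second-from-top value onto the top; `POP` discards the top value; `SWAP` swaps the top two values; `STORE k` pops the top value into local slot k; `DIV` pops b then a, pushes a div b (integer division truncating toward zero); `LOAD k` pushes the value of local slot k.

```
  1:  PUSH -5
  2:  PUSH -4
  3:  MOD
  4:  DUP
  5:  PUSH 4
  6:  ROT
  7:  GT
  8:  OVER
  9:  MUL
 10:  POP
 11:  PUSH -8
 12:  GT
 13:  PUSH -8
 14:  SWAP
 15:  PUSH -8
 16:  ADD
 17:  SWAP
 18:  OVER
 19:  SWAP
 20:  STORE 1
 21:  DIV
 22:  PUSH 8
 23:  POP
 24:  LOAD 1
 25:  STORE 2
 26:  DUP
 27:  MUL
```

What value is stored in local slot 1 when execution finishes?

PUSH -5 -> -5
PUSH -4 -> -5 -4
MOD     -> -1
DUP     -> -1 -1
PUSH 4  -> -1 -1 4
ROT     -> -1 4 -1
GT      -> -1 1
OVER    -> -1 1 -1
MUL     -> -1 -1
POP     -> -1
PUSH -8 -> -1 -8
GT      -> 1
PUSH -8 -> 1 -8
SWAP    -> -8 1
PUSH -8 -> -8 1 -8
ADD     -> -8 -7
SWAP    -> -7 -8
OVER    -> -7 -8 -7
SWAP    -> -7 -7 -8
STORE 1 -> -7 -7
DIV     -> 1
PUSH 8  -> 1 8
POP     -> 1
LOAD 1  -> 1 -8
STORE 2 -> 1
DUP     -> 1 1
MUL     -> 1

-8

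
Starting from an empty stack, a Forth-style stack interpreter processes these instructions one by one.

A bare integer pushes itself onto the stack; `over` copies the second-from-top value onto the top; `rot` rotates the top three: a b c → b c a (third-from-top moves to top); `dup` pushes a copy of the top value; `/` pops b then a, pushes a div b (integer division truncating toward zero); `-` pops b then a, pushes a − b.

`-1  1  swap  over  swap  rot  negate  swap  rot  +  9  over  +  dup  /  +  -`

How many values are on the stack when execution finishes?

-1      -1
1       -1 1
swap    1 -1
over    1 -1 1
swap    1 1 -1
rot     1 -1 1
negate  1 -1 -1
swap    1 -1 -1
rot     -1 -1 1
+       -1 0
9       -1 0 9
over    -1 0 9 0
+       -1 0 9
dup     -1 0 9 9
/       -1 0 1
+       -1 1
-       -2

1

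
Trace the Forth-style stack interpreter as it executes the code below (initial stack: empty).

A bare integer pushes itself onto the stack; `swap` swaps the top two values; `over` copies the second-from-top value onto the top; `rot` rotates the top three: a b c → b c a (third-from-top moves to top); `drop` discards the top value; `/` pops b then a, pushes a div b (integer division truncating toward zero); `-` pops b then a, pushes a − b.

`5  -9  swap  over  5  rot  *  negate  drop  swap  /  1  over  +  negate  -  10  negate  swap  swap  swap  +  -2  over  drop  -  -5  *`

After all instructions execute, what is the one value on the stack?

25

5      → 5
-9     → 5 -9
swap   → -9 5
over   → -9 5 -9
5      → -9 5 -9 5
rot    → -9 -9 5 5
*      → -9 -9 25
negate → -9 -9 -25
drop   → -9 -9
swap   → -9 -9
/      → 1
1      → 1 1
over   → 1 1 1
+      → 1 2
negate → 1 -2
-      → 3
10     → 3 10
negate → 3 -10
swap   → -10 3
swap   → 3 -10
swap   → -10 3
+      → -7
-2     → -7 -2
over   → -7 -2 -7
drop   → -7 -2
-      → -5
-5     → -5 -5
*      → 25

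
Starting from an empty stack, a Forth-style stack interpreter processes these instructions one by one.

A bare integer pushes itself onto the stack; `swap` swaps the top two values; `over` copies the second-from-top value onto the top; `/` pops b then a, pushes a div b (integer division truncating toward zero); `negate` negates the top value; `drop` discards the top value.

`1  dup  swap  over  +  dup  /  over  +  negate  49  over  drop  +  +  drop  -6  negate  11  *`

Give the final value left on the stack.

66

1      → [1]
dup    → [1, 1]
swap   → [1, 1]
over   → [1, 1, 1]
+      → [1, 2]
dup    → [1, 2, 2]
/      → [1, 1]
over   → [1, 1, 1]
+      → [1, 2]
negate → [1, -2]
49     → [1, -2, 49]
over   → [1, -2, 49, -2]
drop   → [1, -2, 49]
+      → [1, 47]
+      → [48]
drop   → []
-6     → [-6]
negate → [6]
11     → [6, 11]
*      → [66]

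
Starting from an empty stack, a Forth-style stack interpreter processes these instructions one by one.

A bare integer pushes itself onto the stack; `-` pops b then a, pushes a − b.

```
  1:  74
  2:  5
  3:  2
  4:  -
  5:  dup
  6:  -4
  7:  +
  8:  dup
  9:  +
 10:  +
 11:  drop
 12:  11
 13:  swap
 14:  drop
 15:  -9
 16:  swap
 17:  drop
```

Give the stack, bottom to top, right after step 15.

74   → [74]
5    → [74, 5]
2    → [74, 5, 2]
-    → [74, 3]
dup  → [74, 3, 3]
-4   → [74, 3, 3, -4]
+    → [74, 3, -1]
dup  → [74, 3, -1, -1]
+    → [74, 3, -2]
+    → [74, 1]
drop → [74]
11   → [74, 11]
swap → [11, 74]
drop → [11]
-9   → [11, -9]

[11, -9]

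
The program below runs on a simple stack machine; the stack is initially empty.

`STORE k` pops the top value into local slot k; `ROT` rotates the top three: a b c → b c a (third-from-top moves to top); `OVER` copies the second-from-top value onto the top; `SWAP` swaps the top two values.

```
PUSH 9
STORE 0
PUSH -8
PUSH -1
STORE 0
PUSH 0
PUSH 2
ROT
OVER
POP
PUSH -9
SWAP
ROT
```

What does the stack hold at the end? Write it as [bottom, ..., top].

PUSH 9   9
STORE 0  (empty)
PUSH -8  -8
PUSH -1  -8 -1
STORE 0  -8
PUSH 0   -8 0
PUSH 2   -8 0 2
ROT      0 2 -8
OVER     0 2 -8 2
POP      0 2 -8
PUSH -9  0 2 -8 -9
SWAP     0 2 -9 -8
ROT      0 -9 -8 2

[0, -9, -8, 2]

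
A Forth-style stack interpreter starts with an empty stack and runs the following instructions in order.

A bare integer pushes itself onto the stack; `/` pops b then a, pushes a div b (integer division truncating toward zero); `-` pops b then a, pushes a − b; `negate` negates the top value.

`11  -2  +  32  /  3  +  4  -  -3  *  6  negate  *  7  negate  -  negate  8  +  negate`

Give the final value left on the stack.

-19

11     → 11
-2     → 11 -2
+      → 9
32     → 9 32
/      → 0
3      → 0 3
+      → 3
4      → 3 4
-      → -1
-3     → -1 -3
*      → 3
6      → 3 6
negate → 3 -6
*      → -18
7      → -18 7
negate → -18 -7
-      → -11
negate → 11
8      → 11 8
+      → 19
negate → -19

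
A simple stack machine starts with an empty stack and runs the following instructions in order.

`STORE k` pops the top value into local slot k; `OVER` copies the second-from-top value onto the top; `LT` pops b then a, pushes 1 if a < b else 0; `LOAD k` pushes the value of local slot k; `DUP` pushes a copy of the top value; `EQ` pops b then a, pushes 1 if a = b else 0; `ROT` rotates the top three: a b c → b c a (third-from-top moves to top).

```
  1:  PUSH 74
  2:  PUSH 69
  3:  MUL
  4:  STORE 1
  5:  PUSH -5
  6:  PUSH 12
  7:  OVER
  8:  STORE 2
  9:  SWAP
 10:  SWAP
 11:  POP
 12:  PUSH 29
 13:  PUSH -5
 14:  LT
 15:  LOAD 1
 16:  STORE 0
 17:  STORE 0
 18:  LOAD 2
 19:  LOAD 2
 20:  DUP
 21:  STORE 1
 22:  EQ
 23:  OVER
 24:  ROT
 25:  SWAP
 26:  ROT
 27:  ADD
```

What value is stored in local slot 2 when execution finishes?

PUSH 74  [74]
PUSH 69  [74, 69]
MUL      [5106]
STORE 1  []
PUSH -5  [-5]
PUSH 12  [-5, 12]
OVER     [-5, 12, -5]
STORE 2  [-5, 12]
SWAP     [12, -5]
SWAP     [-5, 12]
POP      [-5]
PUSH 29  [-5, 29]
PUSH -5  [-5, 29, -5]
LT       [-5, 0]
LOAD 1   [-5, 0, 5106]
STORE 0  [-5, 0]
STORE 0  [-5]
LOAD 2   [-5, -5]
LOAD 2   [-5, -5, -5]
DUP      [-5, -5, -5, -5]
STORE 1  [-5, -5, -5]
EQ       [-5, 1]
OVER     [-5, 1, -5]
ROT      [1, -5, -5]
SWAP     [1, -5, -5]
ROT      [-5, -5, 1]
ADD      [-5, -4]

-5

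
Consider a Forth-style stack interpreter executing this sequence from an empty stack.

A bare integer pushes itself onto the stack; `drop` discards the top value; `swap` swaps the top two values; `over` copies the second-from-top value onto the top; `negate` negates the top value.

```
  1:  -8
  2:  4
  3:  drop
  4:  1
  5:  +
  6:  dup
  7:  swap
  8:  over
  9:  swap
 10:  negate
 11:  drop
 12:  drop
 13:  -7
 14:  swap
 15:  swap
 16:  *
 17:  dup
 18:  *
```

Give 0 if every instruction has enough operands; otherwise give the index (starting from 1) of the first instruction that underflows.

0

-8     -> -8
4      -> -8 4
drop   -> -8
1      -> -8 1
+      -> -7
dup    -> -7 -7
swap   -> -7 -7
over   -> -7 -7 -7
swap   -> -7 -7 -7
negate -> -7 -7 7
drop   -> -7 -7
drop   -> -7
-7     -> -7 -7
swap   -> -7 -7
swap   -> -7 -7
*      -> 49
dup    -> 49 49
*      -> 2401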